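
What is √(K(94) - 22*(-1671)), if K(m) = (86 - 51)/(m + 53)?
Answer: √16212147/21 ≈ 191.73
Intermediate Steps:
K(m) = 35/(53 + m)
√(K(94) - 22*(-1671)) = √(35/(53 + 94) - 22*(-1671)) = √(35/147 + 36762) = √(35*(1/147) + 36762) = √(5/21 + 36762) = √(772007/21) = √16212147/21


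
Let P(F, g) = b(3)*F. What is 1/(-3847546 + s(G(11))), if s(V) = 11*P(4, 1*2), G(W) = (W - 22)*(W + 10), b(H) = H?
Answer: -1/3847414 ≈ -2.5991e-7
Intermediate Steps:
G(W) = (-22 + W)*(10 + W)
P(F, g) = 3*F
s(V) = 132 (s(V) = 11*(3*4) = 11*12 = 132)
1/(-3847546 + s(G(11))) = 1/(-3847546 + 132) = 1/(-3847414) = -1/3847414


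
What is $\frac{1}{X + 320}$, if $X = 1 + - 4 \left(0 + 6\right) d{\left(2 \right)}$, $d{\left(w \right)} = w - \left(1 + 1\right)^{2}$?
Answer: $\frac{1}{369} \approx 0.00271$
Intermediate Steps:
$d{\left(w \right)} = -4 + w$ ($d{\left(w \right)} = w - 2^{2} = w - 4 = -4 + w$)
$X = 49$ ($X = 1 + - 4 \left(0 + 6\right) \left(-4 + 2\right) = 1 + \left(-4\right) 6 \left(-2\right) = 1 - -48 = 1 + 48 = 49$)
$\frac{1}{X + 320} = \frac{1}{49 + 320} = \frac{1}{369}$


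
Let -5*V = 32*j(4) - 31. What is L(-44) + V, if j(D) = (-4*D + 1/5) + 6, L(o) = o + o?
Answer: -477/25 ≈ -19.080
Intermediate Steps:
L(o) = 2*o
j(D) = 31/5 - 4*D (j(D) = (-4*D + 1*(1/5)) + 6 = (-4*D + 1/5) + 6 = (1/5 - 4*D) + 6 = 31/5 - 4*D)
V = 1723/25 (V = -(32*(31/5 - 4*4) - 31)/5 = -(32*(31/5 - 16) - 31)/5 = -(32*(-49/5) - 31)/5 = -(-1568/5 - 31)/5 = -1/5*(-1723/5) = 1723/25 ≈ 68.920)
L(-44) + V = 2*(-44) + 1723/25 = -88 + 1723/25 = -477/25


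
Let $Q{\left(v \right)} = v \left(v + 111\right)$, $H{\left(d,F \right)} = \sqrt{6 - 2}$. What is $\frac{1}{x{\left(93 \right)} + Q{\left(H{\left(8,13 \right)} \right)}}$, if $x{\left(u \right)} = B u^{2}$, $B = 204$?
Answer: $\frac{1}{1764622} \approx 5.6669 \cdot 10^{-7}$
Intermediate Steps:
$H{\left(d,F \right)} = 2$ ($H{\left(d,F \right)} = \sqrt{4} = 2$)
$Q{\left(v \right)} = v \left(111 + v\right)$
$x{\left(u \right)} = 204 u^{2}$
$\frac{1}{x{\left(93 \right)} + Q{\left(H{\left(8,13 \right)} \right)}} = \frac{1}{204 \cdot 93^{2} + 2 \left(111 + 2\right)} = \frac{1}{204 \cdot 8649 + 2 \cdot 113} = \frac{1}{1764396 + 226} = \frac{1}{1764622}$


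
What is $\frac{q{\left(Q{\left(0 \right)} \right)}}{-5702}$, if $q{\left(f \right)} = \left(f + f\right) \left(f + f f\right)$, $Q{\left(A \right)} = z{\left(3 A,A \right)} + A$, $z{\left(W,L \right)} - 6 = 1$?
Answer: $- \frac{392}{2851} \approx -0.1375$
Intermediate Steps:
$z{\left(W,L \right)} = 7$ ($z{\left(W,L \right)} = 6 + 1 = 7$)
$Q{\left(A \right)} = 7 + A$
$q{\left(f \right)} = 2 f \left(f + f^{2}\right)$
$\frac{q{\left(Q{\left(0 \right)} \right)}}{-5702} = \frac{2 \left(7 + 0\right)^{2} \left(1 + \left(7 + 0\right)\right)}{-5702} = 2 \cdot 7^{2} \left(1 + 7\right) \left(- \frac{1}{5702}\right) = 2 \cdot 49 \cdot 8 \left(- \frac{1}{5702}\right) = 784 \left(- \frac{1}{5702}\right) = - \frac{392}{2851}$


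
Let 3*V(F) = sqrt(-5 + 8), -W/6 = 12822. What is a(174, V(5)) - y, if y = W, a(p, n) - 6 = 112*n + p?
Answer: 77112 + 112*sqrt(3)/3 ≈ 77177.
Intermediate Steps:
W = -76932 (W = -6*12822 = -76932)
V(F) = sqrt(3)/3 (V(F) = sqrt(-5 + 8)/3 = sqrt(3)/3)
a(p, n) = 6 + p + 112*n (a(p, n) = 6 + (112*n + p) = 6 + (p + 112*n) = 6 + p + 112*n)
y = -76932
a(174, V(5)) - y = (6 + 174 + 112*(sqrt(3)/3)) - 1*(-76932) = (6 + 174 + 112*sqrt(3)/3) + 76932 = (180 + 112*sqrt(3)/3) + 76932 = 77112 + 112*sqrt(3)/3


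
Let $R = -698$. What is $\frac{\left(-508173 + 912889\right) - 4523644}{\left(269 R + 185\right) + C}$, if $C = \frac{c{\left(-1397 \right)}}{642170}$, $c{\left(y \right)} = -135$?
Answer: $\frac{529010398752}{24091264445} \approx 21.959$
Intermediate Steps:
$C = - \frac{27}{128434}$ ($C = - \frac{135}{642170} = \left(-135\right) \frac{1}{642170} = - \frac{27}{128434} \approx -0.00021022$)
$\frac{\left(-508173 + 912889\right) - 4523644}{\left(269 R + 185\right) + C} = \frac{\left(-508173 + 912889\right) - 4523644}{\left(269 \left(-698\right) + 185\right) - \frac{27}{128434}} = \frac{404716 - 4523644}{\left(-187762 + 185\right) - \frac{27}{128434}} = - \frac{4118928}{-187577 - \frac{27}{128434}} = - \frac{4118928}{- \frac{24091264445}{128434}} = \left(-4118928\right) \left(- \frac{128434}{24091264445}\right) = \frac{529010398752}{24091264445}$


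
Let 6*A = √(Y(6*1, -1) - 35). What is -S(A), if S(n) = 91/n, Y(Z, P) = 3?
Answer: 273*I*√2/4 ≈ 96.52*I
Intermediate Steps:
A = 2*I*√2/3 (A = √(3 - 35)/6 = √(-32)/6 = (4*I*√2)/6 = 2*I*√2/3 ≈ 0.94281*I)
-S(A) = -91/(2*I*√2/3) = -91*(-3*I*√2/4) = -(-273)*I*√2/4 = 273*I*√2/4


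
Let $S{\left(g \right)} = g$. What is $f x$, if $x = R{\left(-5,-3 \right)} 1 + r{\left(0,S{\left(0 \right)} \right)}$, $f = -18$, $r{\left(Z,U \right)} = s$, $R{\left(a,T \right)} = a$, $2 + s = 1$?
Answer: $108$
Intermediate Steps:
$s = -1$ ($s = -2 + 1 = -1$)
$r{\left(Z,U \right)} = -1$
$x = -6$ ($x = \left(-5\right) 1 - 1 = -5 - 1 = -6$)
$f x = \left(-18\right) \left(-6\right) = 108$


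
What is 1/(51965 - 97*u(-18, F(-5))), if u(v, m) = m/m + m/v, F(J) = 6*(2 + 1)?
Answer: 1/51965 ≈ 1.9244e-5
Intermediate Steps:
F(J) = 18 (F(J) = 6*3 = 18)
u(v, m) = 1 + m/v
1/(51965 - 97*u(-18, F(-5))) = 1/(51965 - 97*(18 - 18)/(-18)) = 1/(51965 - (-97)*0/18) = 1/(51965 - 97*0) = 1/(51965 + 0) = 1/51965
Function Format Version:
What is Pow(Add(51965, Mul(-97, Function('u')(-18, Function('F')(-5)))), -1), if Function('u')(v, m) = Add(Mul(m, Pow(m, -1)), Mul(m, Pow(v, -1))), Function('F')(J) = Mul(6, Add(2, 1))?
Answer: Rational(1, 51965) ≈ 1.9244e-5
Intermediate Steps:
Function('F')(J) = 18 (Function('F')(J) = Mul(6, 3) = 18)
Function('u')(v, m) = Add(1, Mul(m, Pow(v, -1)))
Pow(Add(51965, Mul(-97, Function('u')(-18, Function('F')(-5)))), -1) = Pow(Add(51965, Mul(-97, Mul(Pow(-18, -1), Add(18, -18)))), -1) = Pow(Add(51965, Mul(-97, Mul(Rational(-1, 18), 0))), -1) = Pow(Add(51965, Mul(-97, 0)), -1) = Pow(Add(51965, 0), -1) = Pow(51965, -1) = Rational(1, 51965)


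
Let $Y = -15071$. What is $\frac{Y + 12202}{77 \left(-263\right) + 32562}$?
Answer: $- \frac{2869}{12311} \approx -0.23304$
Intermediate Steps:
$\frac{Y + 12202}{77 \left(-263\right) + 32562} = \frac{-15071 + 12202}{77 \left(-263\right) + 32562} = - \frac{2869}{-20251 + 32562} = - \frac{2869}{12311}$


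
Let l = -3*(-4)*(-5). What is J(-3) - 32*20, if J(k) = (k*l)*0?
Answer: -640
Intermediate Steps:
l = -60 (l = 12*(-5) = -60)
J(k) = 0 (J(k) = (k*(-60))*0 = -60*k*0 = 0)
J(-3) - 32*20 = 0 - 32*20 = 0 - 640 = -640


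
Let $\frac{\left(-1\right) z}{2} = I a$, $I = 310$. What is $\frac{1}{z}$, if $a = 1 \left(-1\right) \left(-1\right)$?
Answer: $- \frac{1}{620} \approx -0.0016129$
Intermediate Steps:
$a = 1$ ($a = \left(-1\right) \left(-1\right) = 1$)
$z = -620$ ($z = - 2 \cdot 310 \cdot 1 = \left(-2\right) 310 = -620$)
$\frac{1}{z} = \frac{1}{-620} = - \frac{1}{620}$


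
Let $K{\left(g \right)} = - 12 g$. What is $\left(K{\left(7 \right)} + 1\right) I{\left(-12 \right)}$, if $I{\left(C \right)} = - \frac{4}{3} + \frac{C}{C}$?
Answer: $\frac{83}{3} \approx 27.667$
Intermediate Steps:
$I{\left(C \right)} = - \frac{1}{3}$ ($I{\left(C \right)} = \left(-4\right) \frac{1}{3} + 1 = - \frac{4}{3} + 1 = - \frac{1}{3}$)
$\left(K{\left(7 \right)} + 1\right) I{\left(-12 \right)} = \left(\left(-12\right) 7 + 1\right) \left(- \frac{1}{3}\right) = \left(-84 + 1\right) \left(- \frac{1}{3}\right) = \left(-83\right) \left(- \frac{1}{3}\right) = \frac{83}{3}$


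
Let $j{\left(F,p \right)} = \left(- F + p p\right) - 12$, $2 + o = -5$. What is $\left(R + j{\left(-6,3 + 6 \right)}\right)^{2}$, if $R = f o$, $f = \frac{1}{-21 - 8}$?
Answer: $\frac{4761124}{841} \approx 5661.3$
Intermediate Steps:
$o = -7$ ($o = -2 - 5 = -7$)
$j{\left(F,p \right)} = -12 + p^{2} - F$ ($j{\left(F,p \right)} = \left(- F + p^{2}\right) - 12 = \left(p^{2} - F\right) - 12 = -12 + p^{2} - F$)
$f = - \frac{1}{29}$ ($f = \frac{1}{-29} = - \frac{1}{29} \approx -0.034483$)
$R = \frac{7}{29}$ ($R = \left(- \frac{1}{29}\right) \left(-7\right) = \frac{7}{29} \approx 0.24138$)
$\left(R + j{\left(-6,3 + 6 \right)}\right)^{2} = \left(\frac{7}{29} - \left(6 - \left(3 + 6\right)^{2}\right)\right)^{2} = \left(\frac{7}{29} + \left(-12 + 9^{2} + 6\right)\right)^{2} = \left(\frac{7}{29} + \left(-12 + 81 + 6\right)\right)^{2} = \left(\frac{7}{29} + 75\right)^{2} = \left(\frac{2182}{29}\right)^{2} = \frac{4761124}{841}$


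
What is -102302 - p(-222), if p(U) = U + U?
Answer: -101858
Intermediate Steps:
p(U) = 2*U
-102302 - p(-222) = -102302 - 2*(-222) = -102302 - 1*(-444) = -102302 + 444 = -101858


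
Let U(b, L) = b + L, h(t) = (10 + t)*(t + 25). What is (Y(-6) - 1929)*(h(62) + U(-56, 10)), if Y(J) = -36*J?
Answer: -10651434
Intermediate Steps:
h(t) = (10 + t)*(25 + t)
U(b, L) = L + b
(Y(-6) - 1929)*(h(62) + U(-56, 10)) = (-36*(-6) - 1929)*((250 + 62² + 35*62) + (10 - 56)) = (216 - 1929)*((250 + 3844 + 2170) - 46) = -1713*(6264 - 46) = -1713*6218 = -10651434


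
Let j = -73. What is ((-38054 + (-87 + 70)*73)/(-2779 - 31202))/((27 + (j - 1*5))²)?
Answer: 39295/88384581 ≈ 0.00044459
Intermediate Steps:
((-38054 + (-87 + 70)*73)/(-2779 - 31202))/((27 + (j - 1*5))²) = ((-38054 + (-87 + 70)*73)/(-2779 - 31202))/((27 + (-73 - 1*5))²) = ((-38054 - 17*73)/(-33981))/((27 + (-73 - 5))²) = ((-38054 - 1241)*(-1/33981))/((27 - 78)²) = (-39295*(-1/33981))/((-51)²) = (39295/33981)/2601 = (39295/33981)*(1/2601) = 39295/88384581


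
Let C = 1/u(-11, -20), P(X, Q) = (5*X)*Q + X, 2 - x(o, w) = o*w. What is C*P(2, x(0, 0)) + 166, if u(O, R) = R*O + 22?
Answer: 1827/11 ≈ 166.09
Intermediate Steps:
u(O, R) = 22 + O*R (u(O, R) = O*R + 22 = 22 + O*R)
x(o, w) = 2 - o*w
P(X, Q) = X + 5*Q*X (P(X, Q) = 5*Q*X + X = X + 5*Q*X)
C = 1/242 (C = 1/(22 - 11*(-20)) = 1/(22 + 220) = 1/242 ≈ 0.0041322)
C*P(2, x(0, 0)) + 166 = (2*(1 + 5*(2 - 1*0*0)))/242 + 166 = (2*(1 + 5*(2 + 0)))/242 + 166 = (2*(1 + 5*2))/242 + 166 = (2*(1 + 10))/242 + 166 = (2*11)/242 + 166 = (1/242)*22 + 166 = 1/11 + 166 = 1827/11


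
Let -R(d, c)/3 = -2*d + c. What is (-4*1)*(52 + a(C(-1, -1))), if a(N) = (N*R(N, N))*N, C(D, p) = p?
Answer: -196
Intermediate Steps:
R(d, c) = -3*c + 6*d (R(d, c) = -3*(-2*d + c) = -3*(c - 2*d) = -3*c + 6*d)
a(N) = 3*N³ (a(N) = (N*(-3*N + 6*N))*N = (N*(3*N))*N = (3*N²)*N = 3*N³)
(-4*1)*(52 + a(C(-1, -1))) = (-4*1)*(52 + 3*(-1)³) = -4*(52 + 3*(-1)) = -4*(52 - 3) = -4*49 = -196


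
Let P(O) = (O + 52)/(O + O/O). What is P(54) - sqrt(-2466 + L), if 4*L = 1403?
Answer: 106/55 - I*sqrt(8461)/2 ≈ 1.9273 - 45.992*I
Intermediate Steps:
L = 1403/4 (L = (1/4)*1403 = 1403/4 ≈ 350.75)
P(O) = (52 + O)/(1 + O) (P(O) = (52 + O)/(O + 1) = (52 + O)/(1 + O))
P(54) - sqrt(-2466 + L) = (52 + 54)/(1 + 54) - sqrt(-2466 + 1403/4) = 106/55 - sqrt(-8461/4) = (1/55)*106 - I*sqrt(8461)/2 = 106/55 - I*sqrt(8461)/2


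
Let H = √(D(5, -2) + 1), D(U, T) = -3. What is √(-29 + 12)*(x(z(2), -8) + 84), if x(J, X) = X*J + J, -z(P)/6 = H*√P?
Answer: 84*√17*(-1 + I) ≈ -346.34 + 346.34*I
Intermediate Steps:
H = I*√2 (H = √(-3 + 1) = √(-2) = I*√2 ≈ 1.4142*I)
z(P) = -6*I*√2*√P
x(J, X) = J + J*X (x(J, X) = J*X + J = J + J*X)
√(-29 + 12)*(x(z(2), -8) + 84) = √(-29 + 12)*((-6*I*√2*√2)*(1 - 8) + 84) = √(-17)*(-12*I*(-7) + 84) = (I*√17)*(84*I + 84) = (I*√17)*(84 + 84*I) = I*√17*(84 + 84*I)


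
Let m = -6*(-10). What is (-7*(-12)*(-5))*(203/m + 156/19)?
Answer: -92519/19 ≈ -4869.4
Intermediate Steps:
m = 60
(-7*(-12)*(-5))*(203/m + 156/19) = (-7*(-12)*(-5))*(203/60 + 156/19) = (84*(-5))*(203*(1/60) + 156*(1/19)) = -420*(203/60 + 156/19) = -420*13217/1140 = -92519/19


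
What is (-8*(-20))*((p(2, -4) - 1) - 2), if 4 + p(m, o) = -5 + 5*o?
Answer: -5120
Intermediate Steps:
p(m, o) = -9 + 5*o (p(m, o) = -4 + (-5 + 5*o) = -9 + 5*o)
(-8*(-20))*((p(2, -4) - 1) - 2) = (-8*(-20))*(((-9 + 5*(-4)) - 1) - 2) = 160*(((-9 - 20) - 1) - 2) = 160*((-29 - 1) - 2) = 160*(-30 - 2) = 160*(-32) = -5120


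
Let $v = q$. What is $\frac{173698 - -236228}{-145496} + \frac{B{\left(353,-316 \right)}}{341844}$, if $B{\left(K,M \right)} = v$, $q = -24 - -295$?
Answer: $- \frac{8755707133}{3108558414} \approx -2.8166$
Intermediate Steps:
$q = 271$ ($q = -24 + 295 = 271$)
$v = 271$
$B{\left(K,M \right)} = 271$
$\frac{173698 - -236228}{-145496} + \frac{B{\left(353,-316 \right)}}{341844} = \frac{173698 - -236228}{-145496} + \frac{271}{341844} = \left(173698 + 236228\right) \left(- \frac{1}{145496}\right) + 271 \cdot \frac{1}{341844} = 409926 \left(- \frac{1}{145496}\right) + \frac{271}{341844} = - \frac{204963}{72748} + \frac{271}{341844} = - \frac{8755707133}{3108558414}$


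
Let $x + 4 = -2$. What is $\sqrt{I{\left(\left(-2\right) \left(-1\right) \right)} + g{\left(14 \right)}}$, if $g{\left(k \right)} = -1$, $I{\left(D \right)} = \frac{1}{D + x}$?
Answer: $\frac{i \sqrt{5}}{2} \approx 1.118 i$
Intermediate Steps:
$x = -6$ ($x = -4 - 2 = -6$)
$I{\left(D \right)} = \frac{1}{-6 + D}$ ($I{\left(D \right)} = \frac{1}{D - 6} = \frac{1}{-6 + D}$)
$\sqrt{I{\left(\left(-2\right) \left(-1\right) \right)} + g{\left(14 \right)}} = \sqrt{\frac{1}{-6 - -2} - 1} = \sqrt{\frac{1}{-6 + 2} - 1} = \sqrt{\frac{1}{-4} - 1} = \sqrt{- \frac{1}{4} - 1} = \sqrt{- \frac{5}{4}} = \frac{i \sqrt{5}}{2}$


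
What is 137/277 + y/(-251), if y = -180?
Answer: 84247/69527 ≈ 1.2117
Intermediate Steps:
137/277 + y/(-251) = 137/277 - 180/(-251) = 137*(1/277) - 180*(-1/251) = 137/277 + 180/251 = 84247/69527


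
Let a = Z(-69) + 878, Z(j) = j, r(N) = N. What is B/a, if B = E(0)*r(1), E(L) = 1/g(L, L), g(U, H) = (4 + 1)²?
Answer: 1/20225 ≈ 4.9444e-5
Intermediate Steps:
g(U, H) = 25 (g(U, H) = 5² = 25)
E(L) = 1/25
B = 1/25 (B = (1/25)*1 = 1/25 ≈ 0.040000)
a = 809 (a = -69 + 878 = 809)
B/a = (1/25)/809 = (1/25)*(1/809) = 1/20225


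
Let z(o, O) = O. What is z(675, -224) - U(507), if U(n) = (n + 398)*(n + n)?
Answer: -917894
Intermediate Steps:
U(n) = 2*n*(398 + n) (U(n) = (398 + n)*(2*n) = 2*n*(398 + n))
z(675, -224) - U(507) = -224 - 2*507*(398 + 507) = -224 - 2*507*905 = -224 - 1*917670 = -224 - 917670 = -917894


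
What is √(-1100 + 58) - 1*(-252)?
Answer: 252 + I*√1042 ≈ 252.0 + 32.28*I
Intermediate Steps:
√(-1100 + 58) - 1*(-252) = √(-1042) + 252 = I*√1042 + 252 = 252 + I*√1042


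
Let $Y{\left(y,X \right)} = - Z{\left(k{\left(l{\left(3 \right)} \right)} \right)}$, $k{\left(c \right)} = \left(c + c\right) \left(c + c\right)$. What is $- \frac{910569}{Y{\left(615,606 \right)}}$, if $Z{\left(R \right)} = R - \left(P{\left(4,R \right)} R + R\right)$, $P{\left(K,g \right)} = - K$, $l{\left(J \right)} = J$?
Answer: $\frac{303523}{48} \approx 6323.4$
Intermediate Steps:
$k{\left(c \right)} = 4 c^{2}$ ($k{\left(c \right)} = 2 c 2 c = 4 c^{2}$)
$Z{\left(R \right)} = 4 R$ ($Z{\left(R \right)} = R - \left(\left(-1\right) 4 R + R\right) = R - \left(- 4 R + R\right) = R - - 3 R = R + 3 R = 4 R$)
$Y{\left(y,X \right)} = -144$ ($Y{\left(y,X \right)} = - 4 \cdot 4 \cdot 3^{2} = - 4 \cdot 4 \cdot 9 = - 4 \cdot 36 = \left(-1\right) 144 = -144$)
$- \frac{910569}{Y{\left(615,606 \right)}} = - \frac{910569}{-144} = \left(-910569\right) \left(- \frac{1}{144}\right) = \frac{303523}{48}$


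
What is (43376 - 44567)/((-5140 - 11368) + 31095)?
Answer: -1191/14587 ≈ -0.081648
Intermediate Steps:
(43376 - 44567)/((-5140 - 11368) + 31095) = -1191/(-16508 + 31095) = -1191/14587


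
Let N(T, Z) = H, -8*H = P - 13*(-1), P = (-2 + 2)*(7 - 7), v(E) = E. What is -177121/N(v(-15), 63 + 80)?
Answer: 1416968/13 ≈ 1.0900e+5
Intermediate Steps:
P = 0 (P = 0*0 = 0)
H = -13/8 (H = -(0 - 13*(-1))/8 = -(0 + 13)/8 = -⅛*13 = -13/8 ≈ -1.6250)
N(T, Z) = -13/8
-177121/N(v(-15), 63 + 80) = -177121/(-13/8) = -177121*(-8/13) = 1416968/13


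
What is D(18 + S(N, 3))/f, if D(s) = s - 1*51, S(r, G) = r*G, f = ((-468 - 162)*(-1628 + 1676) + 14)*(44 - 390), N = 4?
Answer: -3/1494028 ≈ -2.0080e-6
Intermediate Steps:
f = 10458196 (f = (-630*48 + 14)*(-346) = (-30240 + 14)*(-346) = -30226*(-346) = 10458196)
S(r, G) = G*r
D(s) = -51 + s (D(s) = s - 51 = -51 + s)
D(18 + S(N, 3))/f = (-51 + (18 + 3*4))/10458196 = (-51 + (18 + 12))*(1/10458196) = (-51 + 30)*(1/10458196) = -21*1/10458196 = -3/1494028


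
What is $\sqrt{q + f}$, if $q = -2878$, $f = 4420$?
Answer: $\sqrt{1542} \approx 39.268$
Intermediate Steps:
$\sqrt{q + f} = \sqrt{-2878 + 4420} = \sqrt{1542}$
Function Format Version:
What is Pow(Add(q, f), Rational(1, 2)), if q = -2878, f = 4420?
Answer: Pow(1542, Rational(1, 2)) ≈ 39.268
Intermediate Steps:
Pow(Add(q, f), Rational(1, 2)) = Pow(Add(-2878, 4420), Rational(1, 2)) = Pow(1542, Rational(1, 2))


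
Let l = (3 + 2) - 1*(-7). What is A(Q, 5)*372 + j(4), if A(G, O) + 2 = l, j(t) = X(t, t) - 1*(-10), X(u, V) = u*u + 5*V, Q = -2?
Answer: 3766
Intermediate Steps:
X(u, V) = u² + 5*V
l = 12 (l = 5 + 7 = 12)
j(t) = 10 + t² + 5*t (j(t) = (t² + 5*t) - 1*(-10) = (t² + 5*t) + 10 = 10 + t² + 5*t)
A(G, O) = 10 (A(G, O) = -2 + 12 = 10)
A(Q, 5)*372 + j(4) = 10*372 + (10 + 4² + 5*4) = 3720 + (10 + 16 + 20) = 3720 + 46 = 3766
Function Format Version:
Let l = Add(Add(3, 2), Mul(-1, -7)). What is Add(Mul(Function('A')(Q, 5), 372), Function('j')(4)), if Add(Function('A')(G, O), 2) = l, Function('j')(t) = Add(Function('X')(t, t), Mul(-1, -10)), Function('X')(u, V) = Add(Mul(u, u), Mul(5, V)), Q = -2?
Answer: 3766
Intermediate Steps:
Function('X')(u, V) = Add(Pow(u, 2), Mul(5, V))
l = 12 (l = Add(5, 7) = 12)
Function('j')(t) = Add(10, Pow(t, 2), Mul(5, t)) (Function('j')(t) = Add(Add(Pow(t, 2), Mul(5, t)), Mul(-1, -10)) = Add(Add(Pow(t, 2), Mul(5, t)), 10) = Add(10, Pow(t, 2), Mul(5, t)))
Function('A')(G, O) = 10 (Function('A')(G, O) = Add(-2, 12) = 10)
Add(Mul(Function('A')(Q, 5), 372), Function('j')(4)) = Add(Mul(10, 372), Add(10, Pow(4, 2), Mul(5, 4))) = Add(3720, Add(10, 16, 20)) = Add(3720, 46) = 3766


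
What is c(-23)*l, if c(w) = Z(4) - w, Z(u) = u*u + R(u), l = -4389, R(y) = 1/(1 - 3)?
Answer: -337953/2 ≈ -1.6898e+5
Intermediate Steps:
R(y) = -½ (R(y) = 1/(-2) = -½)
Z(u) = -½ + u² (Z(u) = u*u - ½ = u² - ½ = -½ + u²)
c(w) = 31/2 - w (c(w) = (-½ + 4²) - w = (-½ + 16) - w = 31/2 - w)
c(-23)*l = (31/2 - 1*(-23))*(-4389) = (31/2 + 23)*(-4389) = (77/2)*(-4389) = -337953/2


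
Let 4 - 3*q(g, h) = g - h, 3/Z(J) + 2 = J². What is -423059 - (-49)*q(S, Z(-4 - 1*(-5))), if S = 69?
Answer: -1272509/3 ≈ -4.2417e+5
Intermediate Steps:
Z(J) = 3/(-2 + J²)
q(g, h) = 4/3 - g/3 + h/3 (q(g, h) = 4/3 - (g - h)/3 = 4/3 + (-g/3 + h/3) = 4/3 - g/3 + h/3)
-423059 - (-49)*q(S, Z(-4 - 1*(-5))) = -423059 - (-49)*(4/3 - ⅓*69 + (3/(-2 + (-4 - 1*(-5))²))/3) = -423059 - (-49)*(4/3 - 23 + (3/(-2 + (-4 + 5)²))/3) = -423059 - (-49)*(4/3 - 23 + (3/(-2 + 1²))/3) = -423059 - (-49)*(4/3 - 23 + (3/(-2 + 1))/3) = -423059 - (-49)*(4/3 - 23 + (3/(-1))/3) = -423059 - (-49)*(4/3 - 23 + (3*(-1))/3) = -423059 - (-49)*(4/3 - 23 + (⅓)*(-3)) = -423059 - (-49)*(4/3 - 23 - 1) = -423059 - (-49)*(-68)/3 = -423059 - 1*3332/3 = -423059 - 3332/3 = -1272509/3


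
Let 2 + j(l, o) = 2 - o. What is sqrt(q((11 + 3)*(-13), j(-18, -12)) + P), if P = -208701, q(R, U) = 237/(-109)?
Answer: I*sqrt(2479602414)/109 ≈ 456.84*I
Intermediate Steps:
j(l, o) = -o (j(l, o) = -2 + (2 - o) = -o)
q(R, U) = -237/109 (q(R, U) = 237*(-1/109) = -237/109)
sqrt(q((11 + 3)*(-13), j(-18, -12)) + P) = sqrt(-237/109 - 208701) = sqrt(-22748646/109) = I*sqrt(2479602414)/109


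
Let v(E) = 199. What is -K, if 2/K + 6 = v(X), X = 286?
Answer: -2/193 ≈ -0.010363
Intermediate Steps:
K = 2/193 (K = 2/(-6 + 199) = 2/193 ≈ 0.010363)
-K = -1*2/193 = -2/193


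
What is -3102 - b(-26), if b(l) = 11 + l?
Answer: -3087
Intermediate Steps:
-3102 - b(-26) = -3102 - (11 - 26) = -3102 - 1*(-15) = -3102 + 15 = -3087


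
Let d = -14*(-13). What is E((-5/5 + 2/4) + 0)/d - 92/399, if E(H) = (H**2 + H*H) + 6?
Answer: -311/1596 ≈ -0.19486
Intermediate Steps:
d = 182
E(H) = 6 + 2*H**2 (E(H) = (H**2 + H**2) + 6 = 2*H**2 + 6 = 6 + 2*H**2)
E((-5/5 + 2/4) + 0)/d - 92/399 = (6 + 2*((-5/5 + 2/4) + 0)**2)/182 - 92/399 = (6 + 2*((-5*1/5 + 2*(1/4)) + 0)**2)*(1/182) - 92*1/399 = (6 + 2*((-1 + 1/2) + 0)**2)*(1/182) - 92/399 = (6 + 2*(-1/2 + 0)**2)*(1/182) - 92/399 = (6 + 2*(-1/2)**2)*(1/182) - 92/399 = (6 + 2*(1/4))*(1/182) - 92/399 = (6 + 1/2)*(1/182) - 92/399 = (13/2)*(1/182) - 92/399 = 1/28 - 92/399 = -311/1596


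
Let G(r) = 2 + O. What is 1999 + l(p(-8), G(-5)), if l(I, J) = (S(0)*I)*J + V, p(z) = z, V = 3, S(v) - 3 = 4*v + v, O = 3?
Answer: 1882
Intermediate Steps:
S(v) = 3 + 5*v (S(v) = 3 + (4*v + v) = 3 + 5*v)
G(r) = 5 (G(r) = 2 + 3 = 5)
l(I, J) = 3 + 3*I*J (l(I, J) = ((3 + 5*0)*I)*J + 3 = ((3 + 0)*I)*J + 3 = (3*I)*J + 3 = 3*I*J + 3 = 3 + 3*I*J)
1999 + l(p(-8), G(-5)) = 1999 + (3 + 3*(-8)*5) = 1999 + (3 - 120) = 1999 - 117 = 1882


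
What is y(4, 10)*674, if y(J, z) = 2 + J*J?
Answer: 12132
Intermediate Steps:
y(J, z) = 2 + J²
y(4, 10)*674 = (2 + 4²)*674 = (2 + 16)*674 = 18*674 = 12132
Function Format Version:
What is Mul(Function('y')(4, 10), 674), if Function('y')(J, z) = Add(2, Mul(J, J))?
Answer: 12132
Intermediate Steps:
Function('y')(J, z) = Add(2, Pow(J, 2))
Mul(Function('y')(4, 10), 674) = Mul(Add(2, Pow(4, 2)), 674) = Mul(Add(2, 16), 674) = Mul(18, 674) = 12132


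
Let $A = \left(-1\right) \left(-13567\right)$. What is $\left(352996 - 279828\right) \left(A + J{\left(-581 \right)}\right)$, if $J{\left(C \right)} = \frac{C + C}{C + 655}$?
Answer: $\frac{36686288864}{37} \approx 9.9152 \cdot 10^{8}$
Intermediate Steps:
$A = 13567$
$J{\left(C \right)} = \frac{2 C}{655 + C}$
$\left(352996 - 279828\right) \left(A + J{\left(-581 \right)}\right) = \left(352996 - 279828\right) \left(13567 + 2 \left(-581\right) \frac{1}{655 - 581}\right) = 73168 \left(13567 + 2 \left(-581\right) \frac{1}{74}\right) = 73168 \left(13567 - \frac{581}{37}\right) = 73168 \cdot \frac{501398}{37} = \frac{36686288864}{37}$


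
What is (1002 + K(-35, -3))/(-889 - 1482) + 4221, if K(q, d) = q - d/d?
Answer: 10007025/2371 ≈ 4220.6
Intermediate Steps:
K(q, d) = -1 + q (K(q, d) = q - 1*1 = q - 1 = -1 + q)
(1002 + K(-35, -3))/(-889 - 1482) + 4221 = (1002 + (-1 - 35))/(-889 - 1482) + 4221 = (1002 - 36)/(-2371) + 4221 = 966*(-1/2371) + 4221 = -966/2371 + 4221 = 10007025/2371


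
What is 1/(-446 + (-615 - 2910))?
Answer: -1/3971 ≈ -0.00025183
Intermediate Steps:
1/(-446 + (-615 - 2910)) = 1/(-446 - 3525) = 1/(-3971) = -1/3971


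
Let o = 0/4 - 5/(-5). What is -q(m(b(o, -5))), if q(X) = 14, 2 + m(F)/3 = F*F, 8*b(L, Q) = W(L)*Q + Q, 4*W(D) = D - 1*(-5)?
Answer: -14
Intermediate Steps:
o = 1 (o = 0*(1/4) - 5*(-1/5) = 0 + 1 = 1)
W(D) = 5/4 + D/4 (W(D) = (D - 1*(-5))/4 = (D + 5)/4 = (5 + D)/4 = 5/4 + D/4)
b(L, Q) = Q/8 + Q*(5/4 + L/4)/8 (b(L, Q) = ((5/4 + L/4)*Q + Q)/8 = (Q*(5/4 + L/4) + Q)/8 = (Q + Q*(5/4 + L/4))/8 = Q/8 + Q*(5/4 + L/4)/8)
m(F) = -6 + 3*F**2 (m(F) = -6 + 3*(F*F) = -6 + 3*F**2)
-q(m(b(o, -5))) = -1*14 = -14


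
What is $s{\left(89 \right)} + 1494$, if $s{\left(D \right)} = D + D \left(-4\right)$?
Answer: $1227$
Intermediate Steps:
$s{\left(D \right)} = - 3 D$ ($s{\left(D \right)} = D - 4 D = - 3 D$)
$s{\left(89 \right)} + 1494 = \left(-3\right) 89 + 1494 = -267 + 1494 = 1227$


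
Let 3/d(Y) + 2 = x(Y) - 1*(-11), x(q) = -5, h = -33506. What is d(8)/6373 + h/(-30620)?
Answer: 213556703/195141260 ≈ 1.0944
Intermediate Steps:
d(Y) = ¾ (d(Y) = 3/(-2 + (-5 - 1*(-11))) = 3/(-2 + (-5 + 11)) = 3/(-2 + 6) = 3/4 = 3*(¼) = ¾)
d(8)/6373 + h/(-30620) = (¾)/6373 - 33506/(-30620) = (¾)*(1/6373) - 33506*(-1/30620) = 3/25492 + 16753/15310 = 213556703/195141260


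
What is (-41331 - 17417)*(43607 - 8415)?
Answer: -2067459616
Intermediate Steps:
(-41331 - 17417)*(43607 - 8415) = -58748*35192 = -2067459616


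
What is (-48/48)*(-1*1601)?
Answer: 1601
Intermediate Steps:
(-48/48)*(-1*1601) = -48*1/48*(-1601) = -1*(-1601) = 1601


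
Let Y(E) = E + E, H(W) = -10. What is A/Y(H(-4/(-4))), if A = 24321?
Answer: -24321/20 ≈ -1216.1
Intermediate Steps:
Y(E) = 2*E
A/Y(H(-4/(-4))) = 24321/((2*(-10))) = 24321/(-20) = 24321*(-1/20) = -24321/20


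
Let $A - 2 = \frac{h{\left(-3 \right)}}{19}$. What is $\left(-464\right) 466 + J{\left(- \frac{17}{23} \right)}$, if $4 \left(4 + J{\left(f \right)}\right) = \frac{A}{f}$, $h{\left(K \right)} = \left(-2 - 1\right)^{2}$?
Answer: $- \frac{279367657}{1292} \approx -2.1623 \cdot 10^{5}$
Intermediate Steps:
$h{\left(K \right)} = 9$ ($h{\left(K \right)} = \left(-3\right)^{2} = 9$)
$A = \frac{47}{19}$ ($A = 2 + \frac{9}{19} = \frac{47}{19} \approx 2.4737$)
$J{\left(f \right)} = -4 + \frac{47}{76 f}$ ($J{\left(f \right)} = -4 + \frac{\frac{47}{19} \frac{1}{f}}{4} = -4 + \frac{47}{76 f}$)
$\left(-464\right) 466 + J{\left(- \frac{17}{23} \right)} = \left(-464\right) 466 - \left(4 - \frac{47}{76 \left(- \frac{17}{23}\right)}\right) = -216224 - \left(4 - \frac{47}{76 \left(\left(-17\right) \frac{1}{23}\right)}\right) = -216224 - \left(4 - \frac{47}{76 \left(- \frac{17}{23}\right)}\right) = -216224 + \left(-4 + \frac{47}{76} \left(- \frac{23}{17}\right)\right) = -216224 - \frac{6249}{1292} = - \frac{279367657}{1292}$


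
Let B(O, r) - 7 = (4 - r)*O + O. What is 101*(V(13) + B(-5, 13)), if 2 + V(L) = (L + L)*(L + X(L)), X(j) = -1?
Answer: 36057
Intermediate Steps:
B(O, r) = 7 + O + O*(4 - r) (B(O, r) = 7 + ((4 - r)*O + O) = 7 + (O*(4 - r) + O) = 7 + (O + O*(4 - r)) = 7 + O + O*(4 - r))
V(L) = -2 + 2*L*(-1 + L) (V(L) = -2 + (L + L)*(L - 1) = -2 + (2*L)*(-1 + L) = -2 + 2*L*(-1 + L))
101*(V(13) + B(-5, 13)) = 101*((-2 - 2*13 + 2*13**2) + (7 + 5*(-5) - 1*(-5)*13)) = 101*((-2 - 26 + 2*169) + (7 - 25 + 65)) = 101*((-2 - 26 + 338) + 47) = 101*(310 + 47) = 101*357 = 36057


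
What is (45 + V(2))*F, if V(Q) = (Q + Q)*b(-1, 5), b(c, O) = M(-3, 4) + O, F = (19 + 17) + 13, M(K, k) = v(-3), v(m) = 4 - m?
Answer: 4557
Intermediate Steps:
M(K, k) = 7 (M(K, k) = 4 - 1*(-3) = 4 + 3 = 7)
F = 49 (F = 36 + 13 = 49)
b(c, O) = 7 + O
V(Q) = 24*Q (V(Q) = (Q + Q)*(7 + 5) = (2*Q)*12 = 24*Q)
(45 + V(2))*F = (45 + 24*2)*49 = (45 + 48)*49 = 93*49 = 4557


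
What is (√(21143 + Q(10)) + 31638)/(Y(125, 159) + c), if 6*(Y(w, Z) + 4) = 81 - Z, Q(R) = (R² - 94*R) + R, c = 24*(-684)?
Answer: -31638/16433 - 3*√2257/16433 ≈ -1.9339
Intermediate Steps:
c = -16416
Q(R) = R² - 93*R
Y(w, Z) = 19/2 - Z/6 (Y(w, Z) = -4 + (81 - Z)/6 = -4 + (27/2 - Z/6) = 19/2 - Z/6)
(√(21143 + Q(10)) + 31638)/(Y(125, 159) + c) = (√(21143 + 10*(-93 + 10)) + 31638)/((19/2 - ⅙*159) - 16416) = (√(21143 + 10*(-83)) + 31638)/((19/2 - 53/2) - 16416) = (√(21143 - 830) + 31638)/(-17 - 16416) = (√20313 + 31638)/(-16433) = (3*√2257 + 31638)*(-1/16433) = (31638 + 3*√2257)*(-1/16433) = -31638/16433 - 3*√2257/16433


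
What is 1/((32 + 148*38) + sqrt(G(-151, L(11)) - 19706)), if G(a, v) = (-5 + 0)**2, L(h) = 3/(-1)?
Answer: 5656/32010017 - I*sqrt(19681)/32010017 ≈ 0.00017669 - 4.3827e-6*I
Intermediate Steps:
L(h) = -3 (L(h) = 3*(-1) = -3)
G(a, v) = 25 (G(a, v) = (-5)**2 = 25)
1/((32 + 148*38) + sqrt(G(-151, L(11)) - 19706)) = 1/((32 + 148*38) + sqrt(25 - 19706)) = 1/((32 + 5624) + sqrt(-19681)) = 1/(5656 + I*sqrt(19681))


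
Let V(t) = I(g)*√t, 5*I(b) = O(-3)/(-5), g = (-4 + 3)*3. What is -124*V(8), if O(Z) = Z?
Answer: -744*√2/25 ≈ -42.087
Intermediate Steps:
g = -3 (g = -1*3 = -3)
I(b) = 3/25 (I(b) = (-3/(-5))/5 = (-3*(-⅕))/5 = (⅕)*(⅗) = 3/25)
V(t) = 3*√t/25
-124*V(8) = -372*√8/25 = -372*2*√2/25 = -744*√2/25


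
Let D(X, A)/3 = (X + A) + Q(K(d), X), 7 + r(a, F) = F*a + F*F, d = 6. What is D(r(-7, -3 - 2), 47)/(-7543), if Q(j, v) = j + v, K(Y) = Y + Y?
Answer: -495/7543 ≈ -0.065624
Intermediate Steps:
K(Y) = 2*Y
r(a, F) = -7 + F**2 + F*a (r(a, F) = -7 + (F*a + F*F) = -7 + (F*a + F**2) = -7 + (F**2 + F*a) = -7 + F**2 + F*a)
D(X, A) = 36 + 3*A + 6*X (D(X, A) = 3*((X + A) + (2*6 + X)) = 3*((A + X) + (12 + X)) = 3*(12 + A + 2*X) = 36 + 3*A + 6*X)
D(r(-7, -3 - 2), 47)/(-7543) = (36 + 3*47 + 6*(-7 + (-3 - 2)**2 + (-3 - 2)*(-7)))/(-7543) = (36 + 141 + 6*(-7 + (-5)**2 - 5*(-7)))*(-1/7543) = (36 + 141 + 6*(-7 + 25 + 35))*(-1/7543) = (36 + 141 + 6*53)*(-1/7543) = (36 + 141 + 318)*(-1/7543) = 495*(-1/7543) = -495/7543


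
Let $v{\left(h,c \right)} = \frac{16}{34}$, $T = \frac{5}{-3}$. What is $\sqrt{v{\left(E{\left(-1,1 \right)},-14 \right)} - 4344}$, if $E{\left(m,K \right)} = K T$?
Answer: $\frac{4 i \sqrt{78455}}{17} \approx 65.906 i$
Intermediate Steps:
$T = - \frac{5}{3}$ ($T = 5 \left(- \frac{1}{3}\right) = - \frac{5}{3} \approx -1.6667$)
$E{\left(m,K \right)} = - \frac{5 K}{3}$ ($E{\left(m,K \right)} = K \left(- \frac{5}{3}\right) = - \frac{5 K}{3}$)
$v{\left(h,c \right)} = \frac{8}{17}$ ($v{\left(h,c \right)} = 16 \cdot \frac{1}{34} = \frac{8}{17}$)
$\sqrt{v{\left(E{\left(-1,1 \right)},-14 \right)} - 4344} = \sqrt{\frac{8}{17} - 4344} = \sqrt{- \frac{73840}{17}} = \frac{4 i \sqrt{78455}}{17}$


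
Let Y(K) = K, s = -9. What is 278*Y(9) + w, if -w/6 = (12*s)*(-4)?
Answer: -90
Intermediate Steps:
w = -2592 (w = -6*12*(-9)*(-4) = -(-648)*(-4) = -6*432 = -2592)
278*Y(9) + w = 278*9 - 2592 = 2502 - 2592 = -90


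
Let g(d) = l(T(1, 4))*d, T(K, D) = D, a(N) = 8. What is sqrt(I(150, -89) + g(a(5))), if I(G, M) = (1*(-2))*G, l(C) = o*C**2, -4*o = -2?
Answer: 2*I*sqrt(59) ≈ 15.362*I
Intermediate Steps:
o = 1/2 (o = -1/4*(-2) = 1/2 ≈ 0.50000)
l(C) = C**2/2
I(G, M) = -2*G
g(d) = 8*d (g(d) = ((1/2)*4**2)*d = ((1/2)*16)*d = 8*d)
sqrt(I(150, -89) + g(a(5))) = sqrt(-2*150 + 8*8) = sqrt(-300 + 64) = sqrt(-236) = 2*I*sqrt(59)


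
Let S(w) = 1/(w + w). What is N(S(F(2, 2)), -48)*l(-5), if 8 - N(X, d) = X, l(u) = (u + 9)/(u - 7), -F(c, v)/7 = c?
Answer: -75/28 ≈ -2.6786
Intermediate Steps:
F(c, v) = -7*c
S(w) = 1/(2*w)
l(u) = (9 + u)/(-7 + u)
N(X, d) = 8 - X
N(S(F(2, 2)), -48)*l(-5) = (8 - 1/(2*((-7*2))))*((9 - 5)/(-7 - 5)) = (8 - 1/(2*(-14)))*(4/(-12)) = (8 - (-1)/(2*14))*(-1/12*4) = (8 - 1*(-1/28))*(-⅓) = (8 + 1/28)*(-⅓) = (225/28)*(-⅓) = -75/28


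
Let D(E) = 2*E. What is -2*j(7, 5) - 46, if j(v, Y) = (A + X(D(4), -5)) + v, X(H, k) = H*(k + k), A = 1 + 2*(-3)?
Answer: 110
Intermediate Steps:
A = -5 (A = 1 - 6 = -5)
X(H, k) = 2*H*k (X(H, k) = H*(2*k) = 2*H*k)
j(v, Y) = -85 + v (j(v, Y) = (-5 + 2*(2*4)*(-5)) + v = (-5 + 2*8*(-5)) + v = (-5 - 80) + v = -85 + v)
-2*j(7, 5) - 46 = -2*(-85 + 7) - 46 = -2*(-78) - 46 = 156 - 46 = 110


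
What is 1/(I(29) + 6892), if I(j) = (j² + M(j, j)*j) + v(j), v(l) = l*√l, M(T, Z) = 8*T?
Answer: 14461/209096132 - 29*√29/209096132 ≈ 6.8413e-5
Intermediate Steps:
v(l) = l^(3/2)
I(j) = j^(3/2) + 9*j² (I(j) = (j² + (8*j)*j) + j^(3/2) = (j² + 8*j²) + j^(3/2) = 9*j² + j^(3/2) = j^(3/2) + 9*j²)
1/(I(29) + 6892) = 1/((29^(3/2) + 9*29²) + 6892) = 1/((29*√29 + 9*841) + 6892) = 1/((29*√29 + 7569) + 6892) = 1/((7569 + 29*√29) + 6892) = 1/(14461 + 29*√29)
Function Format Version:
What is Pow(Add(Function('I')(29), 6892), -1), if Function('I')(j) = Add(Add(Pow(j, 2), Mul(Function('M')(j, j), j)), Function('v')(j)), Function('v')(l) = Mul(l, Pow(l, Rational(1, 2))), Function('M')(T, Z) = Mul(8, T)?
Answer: Add(Rational(14461, 209096132), Mul(Rational(-29, 209096132), Pow(29, Rational(1, 2)))) ≈ 6.8413e-5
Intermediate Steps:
Function('v')(l) = Pow(l, Rational(3, 2))
Function('I')(j) = Add(Pow(j, Rational(3, 2)), Mul(9, Pow(j, 2))) (Function('I')(j) = Add(Add(Pow(j, 2), Mul(Mul(8, j), j)), Pow(j, Rational(3, 2))) = Add(Add(Pow(j, 2), Mul(8, Pow(j, 2))), Pow(j, Rational(3, 2))) = Add(Mul(9, Pow(j, 2)), Pow(j, Rational(3, 2))) = Add(Pow(j, Rational(3, 2)), Mul(9, Pow(j, 2))))
Pow(Add(Function('I')(29), 6892), -1) = Pow(Add(Add(Pow(29, Rational(3, 2)), Mul(9, Pow(29, 2))), 6892), -1) = Pow(Add(Add(Mul(29, Pow(29, Rational(1, 2))), Mul(9, 841)), 6892), -1) = Pow(Add(Add(Mul(29, Pow(29, Rational(1, 2))), 7569), 6892), -1) = Pow(Add(Add(7569, Mul(29, Pow(29, Rational(1, 2)))), 6892), -1) = Pow(Add(14461, Mul(29, Pow(29, Rational(1, 2)))), -1)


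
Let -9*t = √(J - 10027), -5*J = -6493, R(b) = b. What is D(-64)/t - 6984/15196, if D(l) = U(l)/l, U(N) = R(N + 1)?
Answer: -1746/3799 + 567*I*√218210/2793088 ≈ -0.45959 + 0.094828*I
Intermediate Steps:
U(N) = 1 + N (U(N) = N + 1 = 1 + N)
J = 6493/5 (J = -⅕*(-6493) = 6493/5 ≈ 1298.6)
D(l) = (1 + l)/l
t = -I*√218210/45 (t = -√(6493/5 - 10027)/9 = -I*√218210/45 ≈ -10.381*I)
D(-64)/t - 6984/15196 = ((1 - 64)/(-64))/((-I*√218210/45)) - 6984/15196 = (-1/64*(-63))*(9*I*√218210/43642) - 6984*1/15196 = 63*(9*I*√218210/43642)/64 - 1746/3799 = 567*I*√218210/2793088 - 1746/3799 = -1746/3799 + 567*I*√218210/2793088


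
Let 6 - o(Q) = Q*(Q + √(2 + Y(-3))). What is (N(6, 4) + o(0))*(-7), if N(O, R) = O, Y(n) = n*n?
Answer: -84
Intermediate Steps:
Y(n) = n²
o(Q) = 6 - Q*(Q + √11) (o(Q) = 6 - Q*(Q + √(2 + (-3)²)) = 6 - Q*(Q + √(2 + 9)) = 6 - Q*(Q + √11))
(N(6, 4) + o(0))*(-7) = (6 + (6 - 1*0² - 1*0*√11))*(-7) = (6 + (6 - 1*0 + 0))*(-7) = (6 + (6 + 0 + 0))*(-7) = (6 + 6)*(-7) = 12*(-7) = -84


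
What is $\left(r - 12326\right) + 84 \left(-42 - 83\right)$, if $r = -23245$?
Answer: $-46071$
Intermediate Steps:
$\left(r - 12326\right) + 84 \left(-42 - 83\right) = \left(-23245 - 12326\right) + 84 \left(-42 - 83\right) = -35571 + 84 \left(-125\right) = -35571 - 10500 = -46071$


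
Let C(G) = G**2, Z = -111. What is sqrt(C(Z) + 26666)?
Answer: sqrt(38987) ≈ 197.45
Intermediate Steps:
sqrt(C(Z) + 26666) = sqrt((-111)**2 + 26666) = sqrt(12321 + 26666) = sqrt(38987)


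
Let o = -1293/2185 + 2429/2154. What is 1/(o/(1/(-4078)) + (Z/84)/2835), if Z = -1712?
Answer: -9340029405/20412052596137 ≈ -0.00045757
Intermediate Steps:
o = 2522243/4706490 (o = -1293*1/2185 + 2429*(1/2154) = -1293/2185 + 2429/2154 = 2522243/4706490 ≈ 0.53591)
1/(o/(1/(-4078)) + (Z/84)/2835) = 1/(2522243/(4706490*(1/(-4078))) - 1712/84/2835) = 1/(2522243/(4706490*(-1/4078)) - 1712*1/84*(1/2835)) = 1/((2522243/4706490)*(-4078) - 428/21*1/2835) = 1/(-5142853477/2353245 - 428/59535) = 1/(-20412052596137/9340029405) = -9340029405/20412052596137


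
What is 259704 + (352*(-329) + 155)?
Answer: 144051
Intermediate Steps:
259704 + (352*(-329) + 155) = 259704 + (-115808 + 155) = 259704 - 115653 = 144051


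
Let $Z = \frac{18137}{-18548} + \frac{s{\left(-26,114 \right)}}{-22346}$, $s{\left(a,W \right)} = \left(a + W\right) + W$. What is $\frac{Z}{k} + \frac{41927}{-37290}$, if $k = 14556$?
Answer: $- \frac{21080342289327743}{18747789381734160} \approx -1.1244$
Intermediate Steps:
$s{\left(a,W \right)} = a + 2 W$ ($s{\left(a,W \right)} = \left(W + a\right) + W = a + 2 W$)
$Z = - \frac{204518049}{207236804}$ ($Z = \frac{18137}{-18548} + \frac{-26 + 2 \cdot 114}{-22346} = 18137 \left(- \frac{1}{18548}\right) + \left(-26 + 228\right) \left(- \frac{1}{22346}\right) = - \frac{18137}{18548} + 202 \left(- \frac{1}{22346}\right) = - \frac{18137}{18548} - \frac{101}{11173} = - \frac{204518049}{207236804} \approx -0.98688$)
$\frac{Z}{k} + \frac{41927}{-37290} = - \frac{204518049}{207236804 \cdot 14556} + \frac{41927}{-37290} = \left(- \frac{204518049}{207236804}\right) \frac{1}{14556} + 41927 \left(- \frac{1}{37290}\right) = - \frac{68172683}{1005512973008} - \frac{41927}{37290} = - \frac{21080342289327743}{18747789381734160}$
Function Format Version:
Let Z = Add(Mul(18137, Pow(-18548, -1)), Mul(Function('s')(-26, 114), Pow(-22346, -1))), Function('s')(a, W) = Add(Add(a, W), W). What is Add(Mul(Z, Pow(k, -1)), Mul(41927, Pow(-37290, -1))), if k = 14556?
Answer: Rational(-21080342289327743, 18747789381734160) ≈ -1.1244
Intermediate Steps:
Function('s')(a, W) = Add(a, Mul(2, W)) (Function('s')(a, W) = Add(Add(W, a), W) = Add(a, Mul(2, W)))
Z = Rational(-204518049, 207236804) (Z = Add(Mul(18137, Pow(-18548, -1)), Mul(Add(-26, Mul(2, 114)), Pow(-22346, -1))) = Add(Mul(18137, Rational(-1, 18548)), Mul(Add(-26, 228), Rational(-1, 22346))) = Add(Rational(-18137, 18548), Mul(202, Rational(-1, 22346))) = Add(Rational(-18137, 18548), Rational(-101, 11173)) = Rational(-204518049, 207236804) ≈ -0.98688)
Add(Mul(Z, Pow(k, -1)), Mul(41927, Pow(-37290, -1))) = Add(Mul(Rational(-204518049, 207236804), Pow(14556, -1)), Mul(41927, Pow(-37290, -1))) = Add(Mul(Rational(-204518049, 207236804), Rational(1, 14556)), Mul(41927, Rational(-1, 37290))) = Add(Rational(-68172683, 1005512973008), Rational(-41927, 37290)) = Rational(-21080342289327743, 18747789381734160)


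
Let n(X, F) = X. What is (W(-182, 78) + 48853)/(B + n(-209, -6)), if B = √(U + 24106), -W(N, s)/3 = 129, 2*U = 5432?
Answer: -10129394/16859 - 48466*√26822/16859 ≈ -1071.6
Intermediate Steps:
U = 2716 (U = (½)*5432 = 2716)
W(N, s) = -387 (W(N, s) = -3*129 = -387)
B = √26822 (B = √(2716 + 24106) = √26822 ≈ 163.77)
(W(-182, 78) + 48853)/(B + n(-209, -6)) = (-387 + 48853)/(√26822 - 209) = 48466/(-209 + √26822)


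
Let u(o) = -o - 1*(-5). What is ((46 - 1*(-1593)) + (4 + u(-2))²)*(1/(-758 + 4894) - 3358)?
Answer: -277773740/47 ≈ -5.9101e+6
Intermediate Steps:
u(o) = 5 - o (u(o) = -o + 5 = 5 - o)
((46 - 1*(-1593)) + (4 + u(-2))²)*(1/(-758 + 4894) - 3358) = ((46 - 1*(-1593)) + (4 + (5 - 1*(-2)))²)*(1/(-758 + 4894) - 3358) = ((46 + 1593) + (4 + (5 + 2))²)*(1/4136 - 3358) = (1639 + (4 + 7)²)*(1/4136 - 3358) = (1639 + 11²)*(-13888687/4136) = (1639 + 121)*(-13888687/4136) = 1760*(-13888687/4136) = -277773740/47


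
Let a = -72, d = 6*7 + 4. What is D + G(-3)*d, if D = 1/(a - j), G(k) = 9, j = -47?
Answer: 10349/25 ≈ 413.96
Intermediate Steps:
d = 46 (d = 42 + 4 = 46)
D = -1/25 (D = 1/(-72 - 1*(-47)) = 1/(-72 + 47) = 1/(-25) = -1/25 ≈ -0.040000)
D + G(-3)*d = -1/25 + 9*46 = -1/25 + 414 = 10349/25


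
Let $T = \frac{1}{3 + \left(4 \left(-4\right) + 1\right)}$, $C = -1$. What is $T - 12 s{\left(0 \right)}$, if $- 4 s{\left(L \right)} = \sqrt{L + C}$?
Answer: $- \frac{1}{12} + 3 i \approx -0.083333 + 3.0 i$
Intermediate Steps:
$s{\left(L \right)} = - \frac{\sqrt{-1 + L}}{4}$ ($s{\left(L \right)} = - \frac{\sqrt{L - 1}}{4} = - \frac{\sqrt{-1 + L}}{4}$)
$T = - \frac{1}{12}$ ($T = \frac{1}{3 + \left(-16 + 1\right)} = \frac{1}{3 - 15} = \frac{1}{-12} = - \frac{1}{12} \approx -0.083333$)
$T - 12 s{\left(0 \right)} = - \frac{1}{12} - 12 \left(- \frac{\sqrt{-1 + 0}}{4}\right) = - \frac{1}{12} - 12 \left(- \frac{\sqrt{-1}}{4}\right) = - \frac{1}{12} - 12 \left(- \frac{i}{4}\right) = - \frac{1}{12} + 3 i$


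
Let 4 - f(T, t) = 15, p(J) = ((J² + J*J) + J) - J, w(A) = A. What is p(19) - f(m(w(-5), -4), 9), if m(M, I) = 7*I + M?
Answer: 733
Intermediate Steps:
m(M, I) = M + 7*I
p(J) = 2*J² (p(J) = ((J² + J²) + J) - J = (2*J² + J) - J = (J + 2*J²) - J = 2*J²)
f(T, t) = -11 (f(T, t) = 4 - 1*15 = 4 - 15 = -11)
p(19) - f(m(w(-5), -4), 9) = 2*19² - 1*(-11) = 2*361 + 11 = 722 + 11 = 733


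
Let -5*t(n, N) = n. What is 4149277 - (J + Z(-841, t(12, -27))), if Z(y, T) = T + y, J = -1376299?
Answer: 27632097/5 ≈ 5.5264e+6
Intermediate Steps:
t(n, N) = -n/5
4149277 - (J + Z(-841, t(12, -27))) = 4149277 - (-1376299 + (-1/5*12 - 841)) = 4149277 - (-1376299 + (-12/5 - 841)) = 4149277 - (-1376299 - 4217/5) = 4149277 - 1*(-6885712/5) = 4149277 + 6885712/5 = 27632097/5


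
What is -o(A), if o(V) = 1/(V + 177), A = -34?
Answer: -1/143 ≈ -0.0069930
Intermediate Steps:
o(V) = 1/(177 + V)
-o(A) = -1/(177 - 34) = -1/143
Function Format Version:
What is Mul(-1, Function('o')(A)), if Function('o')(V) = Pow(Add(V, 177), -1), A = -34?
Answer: Rational(-1, 143) ≈ -0.0069930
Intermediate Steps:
Function('o')(V) = Pow(Add(177, V), -1)
Mul(-1, Function('o')(A)) = Mul(-1, Pow(Add(177, -34), -1)) = Mul(-1, Pow(143, -1)) = Mul(-1, Rational(1, 143)) = Rational(-1, 143)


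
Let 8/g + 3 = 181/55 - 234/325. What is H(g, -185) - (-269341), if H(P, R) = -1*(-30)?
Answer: 269371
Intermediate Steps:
g = -1100/59 (g = 8/(-3 + (181/55 - 234/325)) = 8/(-3 + (181*(1/55) - 234*1/325)) = 8/(-3 + (181/55 - 18/25)) = 8/(-3 + 707/275) = 8/(-118/275) = 8*(-275/118) = -1100/59 ≈ -18.644)
H(P, R) = 30
H(g, -185) - (-269341) = 30 - (-269341) = 30 - 1*(-269341) = 30 + 269341 = 269371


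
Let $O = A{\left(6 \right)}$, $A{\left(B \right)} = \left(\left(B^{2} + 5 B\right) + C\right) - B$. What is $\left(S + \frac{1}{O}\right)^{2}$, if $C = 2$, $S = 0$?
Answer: $\frac{1}{3844} \approx 0.00026015$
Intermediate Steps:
$A{\left(B \right)} = 2 + B^{2} + 4 B$ ($A{\left(B \right)} = \left(\left(B^{2} + 5 B\right) + 2\right) - B = \left(2 + B^{2} + 5 B\right) - B = 2 + B^{2} + 4 B$)
$O = 62$ ($O = 2 + 6^{2} + 4 \cdot 6 = 2 + 36 + 24 = 62$)
$\left(S + \frac{1}{O}\right)^{2} = \left(0 + \frac{1}{62}\right)^{2} = \left(\frac{1}{62}\right)^{2} = \frac{1}{3844}$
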